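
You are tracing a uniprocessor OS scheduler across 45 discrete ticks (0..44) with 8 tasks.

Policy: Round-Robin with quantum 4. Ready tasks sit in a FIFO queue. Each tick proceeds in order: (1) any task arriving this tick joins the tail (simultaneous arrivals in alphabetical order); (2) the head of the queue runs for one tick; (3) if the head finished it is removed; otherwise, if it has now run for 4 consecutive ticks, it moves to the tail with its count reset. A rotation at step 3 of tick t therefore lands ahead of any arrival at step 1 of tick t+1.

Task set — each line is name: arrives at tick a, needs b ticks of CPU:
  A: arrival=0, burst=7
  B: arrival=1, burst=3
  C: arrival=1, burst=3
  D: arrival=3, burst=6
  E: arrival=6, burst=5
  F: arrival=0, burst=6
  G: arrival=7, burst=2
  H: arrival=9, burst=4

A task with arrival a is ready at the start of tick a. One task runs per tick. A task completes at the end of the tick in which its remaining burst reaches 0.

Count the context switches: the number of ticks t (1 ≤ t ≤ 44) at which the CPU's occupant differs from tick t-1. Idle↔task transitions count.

t=0: queue=[A,F] q_used=0 → run A
t=1: queue=[A,F,B,C] q_used=1 → run A
t=2: queue=[A,F,B,C] q_used=2 → run A
t=3: queue=[A,F,B,C,D] q_used=3 → run A
t=4: queue=[F,B,C,D,A] q_used=0 → run F
t=5: queue=[F,B,C,D,A] q_used=1 → run F
t=6: queue=[F,B,C,D,A,E] q_used=2 → run F
t=7: queue=[F,B,C,D,A,E,G] q_used=3 → run F
t=8: queue=[B,C,D,A,E,G,F] q_used=0 → run B
t=9: queue=[B,C,D,A,E,G,F,H] q_used=1 → run B
t=10: queue=[B,C,D,A,E,G,F,H] q_used=2 → run B
t=11: queue=[C,D,A,E,G,F,H] q_used=0 → run C
t=12: queue=[C,D,A,E,G,F,H] q_used=1 → run C
t=13: queue=[C,D,A,E,G,F,H] q_used=2 → run C
t=14: queue=[D,A,E,G,F,H] q_used=0 → run D
t=15: queue=[D,A,E,G,F,H] q_used=1 → run D
t=16: queue=[D,A,E,G,F,H] q_used=2 → run D
t=17: queue=[D,A,E,G,F,H] q_used=3 → run D
t=18: queue=[A,E,G,F,H,D] q_used=0 → run A
t=19: queue=[A,E,G,F,H,D] q_used=1 → run A
t=20: queue=[A,E,G,F,H,D] q_used=2 → run A
t=21: queue=[E,G,F,H,D] q_used=0 → run E
t=22: queue=[E,G,F,H,D] q_used=1 → run E
t=23: queue=[E,G,F,H,D] q_used=2 → run E
t=24: queue=[E,G,F,H,D] q_used=3 → run E
t=25: queue=[G,F,H,D,E] q_used=0 → run G
t=26: queue=[G,F,H,D,E] q_used=1 → run G
t=27: queue=[F,H,D,E] q_used=0 → run F
t=28: queue=[F,H,D,E] q_used=1 → run F
t=29: queue=[H,D,E] q_used=0 → run H
t=30: queue=[H,D,E] q_used=1 → run H
t=31: queue=[H,D,E] q_used=2 → run H
t=32: queue=[H,D,E] q_used=3 → run H
t=33: queue=[D,E] q_used=0 → run D
t=34: queue=[D,E] q_used=1 → run D
t=35: queue=[E] q_used=0 → run E
t=36: (idle)
t=37: (idle)
t=38: (idle)
t=39: (idle)
t=40: (idle)
t=41: (idle)
t=42: (idle)
t=43: (idle)
t=44: (idle)

context switches = 12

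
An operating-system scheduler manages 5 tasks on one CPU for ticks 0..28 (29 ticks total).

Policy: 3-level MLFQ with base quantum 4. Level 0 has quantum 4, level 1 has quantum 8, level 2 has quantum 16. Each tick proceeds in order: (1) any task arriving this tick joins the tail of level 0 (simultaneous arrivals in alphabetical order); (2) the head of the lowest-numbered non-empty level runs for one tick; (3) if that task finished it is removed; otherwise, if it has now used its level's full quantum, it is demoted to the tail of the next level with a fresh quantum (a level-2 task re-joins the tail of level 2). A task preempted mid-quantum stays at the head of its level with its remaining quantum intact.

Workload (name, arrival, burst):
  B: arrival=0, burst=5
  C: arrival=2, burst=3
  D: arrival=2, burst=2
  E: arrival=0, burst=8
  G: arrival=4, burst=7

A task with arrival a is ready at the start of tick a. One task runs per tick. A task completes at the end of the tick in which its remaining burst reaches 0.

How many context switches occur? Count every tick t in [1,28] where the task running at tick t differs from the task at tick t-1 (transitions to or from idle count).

context switches = 8

t=0: L0/L1/L2 = BE/-/- → run B
t=1: L0/L1/L2 = BE/-/- → run B
t=2: L0/L1/L2 = BECD/-/- → run B
t=3: L0/L1/L2 = BECD/-/- → run B
t=4: L0/L1/L2 = ECDG/B/- → run E
t=5: L0/L1/L2 = ECDG/B/- → run E
t=6: L0/L1/L2 = ECDG/B/- → run E
t=7: L0/L1/L2 = ECDG/B/- → run E
t=8: L0/L1/L2 = CDG/BE/- → run C
t=9: L0/L1/L2 = CDG/BE/- → run C
t=10: L0/L1/L2 = CDG/BE/- → run C
t=11: L0/L1/L2 = DG/BE/- → run D
t=12: L0/L1/L2 = DG/BE/- → run D
t=13: L0/L1/L2 = G/BE/- → run G
t=14: L0/L1/L2 = G/BE/- → run G
t=15: L0/L1/L2 = G/BE/- → run G
t=16: L0/L1/L2 = G/BE/- → run G
t=17: L0/L1/L2 = -/BEG/- → run B
t=18: L0/L1/L2 = -/EG/- → run E
t=19: L0/L1/L2 = -/EG/- → run E
t=20: L0/L1/L2 = -/EG/- → run E
t=21: L0/L1/L2 = -/EG/- → run E
t=22: L0/L1/L2 = -/G/- → run G
t=23: L0/L1/L2 = -/G/- → run G
t=24: L0/L1/L2 = -/G/- → run G
t=25: (idle)
t=26: (idle)
t=27: (idle)
t=28: (idle)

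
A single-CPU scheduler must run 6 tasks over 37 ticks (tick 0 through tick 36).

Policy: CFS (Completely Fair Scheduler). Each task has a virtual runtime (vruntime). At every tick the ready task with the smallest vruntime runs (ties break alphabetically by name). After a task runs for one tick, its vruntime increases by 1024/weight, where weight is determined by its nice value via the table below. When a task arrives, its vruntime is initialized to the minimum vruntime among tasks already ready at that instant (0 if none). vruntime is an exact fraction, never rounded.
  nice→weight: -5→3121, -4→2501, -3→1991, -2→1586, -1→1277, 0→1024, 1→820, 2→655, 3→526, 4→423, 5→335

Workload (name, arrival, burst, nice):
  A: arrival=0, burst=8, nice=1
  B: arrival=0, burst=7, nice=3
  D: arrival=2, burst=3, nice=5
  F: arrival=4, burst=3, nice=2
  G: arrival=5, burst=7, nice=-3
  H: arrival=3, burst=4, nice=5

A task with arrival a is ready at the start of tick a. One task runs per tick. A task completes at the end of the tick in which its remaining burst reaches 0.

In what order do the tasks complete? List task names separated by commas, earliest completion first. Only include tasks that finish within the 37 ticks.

t=0: vr[A=0 B=0] → run A
t=1: vr[A=256/205 B=0] → run B
t=2: vr[A=256/205 B=512/263 D=256/205] → run A
t=3: vr[A=512/205 B=512/263 D=256/205 H=256/205] → run D
t=4: vr[A=512/205 B=512/263 D=59136/13735 F=256/205 H=256/205] → run F
t=5: vr[A=512/205 B=512/263 D=59136/13735 F=15104/5371 G=256/205 H=256/205] → run G
t=6: vr[A=512/205 B=512/263 D=59136/13735 F=15104/5371 G=719616/408155 H=256/205] → run H
t=7: vr[A=512/205 B=512/263 D=59136/13735 F=15104/5371 G=719616/408155 H=59136/13735] → run G
t=8: vr[A=512/205 B=512/263 D=59136/13735 F=15104/5371 G=929536/408155 H=59136/13735] → run B
t=9: vr[A=512/205 B=1024/263 D=59136/13735 F=15104/5371 G=929536/408155 H=59136/13735] → run G
t=10: vr[A=512/205 B=1024/263 D=59136/13735 F=15104/5371 G=1139456/408155 H=59136/13735] → run A
t=11: vr[A=768/205 B=1024/263 D=59136/13735 F=15104/5371 G=1139456/408155 H=59136/13735] → run G
t=12: vr[A=768/205 B=1024/263 D=59136/13735 F=15104/5371 G=1349376/408155 H=59136/13735] → run F
t=13: vr[A=768/205 B=1024/263 D=59136/13735 F=117504/26855 G=1349376/408155 H=59136/13735] → run G
t=14: vr[A=768/205 B=1024/263 D=59136/13735 F=117504/26855 G=1559296/408155 H=59136/13735] → run A
t=15: vr[A=1024/205 B=1024/263 D=59136/13735 F=117504/26855 G=1559296/408155 H=59136/13735] → run G
t=16: vr[A=1024/205 B=1024/263 D=59136/13735 F=117504/26855 G=1769216/408155 H=59136/13735] → run B
t=17: vr[A=1024/205 B=1536/263 D=59136/13735 F=117504/26855 G=1769216/408155 H=59136/13735] → run D
t=18: vr[A=1024/205 B=1536/263 D=20224/2747 F=117504/26855 G=1769216/408155 H=59136/13735] → run H
t=19: vr[A=1024/205 B=1536/263 D=20224/2747 F=117504/26855 G=1769216/408155 H=20224/2747] → run G
t=20: vr[A=1024/205 B=1536/263 D=20224/2747 F=117504/26855 H=20224/2747] → run F
t=21: vr[A=1024/205 B=1536/263 D=20224/2747 H=20224/2747] → run A
t=22: vr[A=256/41 B=1536/263 D=20224/2747 H=20224/2747] → run B
t=23: vr[A=256/41 B=2048/263 D=20224/2747 H=20224/2747] → run A
t=24: vr[A=1536/205 B=2048/263 D=20224/2747 H=20224/2747] → run D
t=25: vr[A=1536/205 B=2048/263 H=20224/2747] → run H
t=26: vr[A=1536/205 B=2048/263 H=143104/13735] → run A
t=27: vr[A=1792/205 B=2048/263 H=143104/13735] → run B
t=28: vr[A=1792/205 B=2560/263 H=143104/13735] → run A
t=29: vr[B=2560/263 H=143104/13735] → run B
t=30: vr[B=3072/263 H=143104/13735] → run H
t=31: vr[B=3072/263] → run B
t=32: (idle)
t=33: (idle)
t=34: (idle)
t=35: (idle)
t=36: (idle)

completion order = G, F, D, A, H, B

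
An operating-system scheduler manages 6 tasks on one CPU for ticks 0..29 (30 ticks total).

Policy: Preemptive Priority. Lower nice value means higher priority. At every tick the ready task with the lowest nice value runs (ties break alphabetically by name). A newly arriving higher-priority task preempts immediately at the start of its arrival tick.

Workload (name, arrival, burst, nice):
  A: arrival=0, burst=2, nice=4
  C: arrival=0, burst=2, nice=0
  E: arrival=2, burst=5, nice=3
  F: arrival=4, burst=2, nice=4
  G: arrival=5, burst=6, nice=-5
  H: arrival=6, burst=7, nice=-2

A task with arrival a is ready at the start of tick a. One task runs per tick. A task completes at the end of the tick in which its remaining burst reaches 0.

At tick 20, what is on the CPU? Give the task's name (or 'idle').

t=0: ready={A,C} → run C
t=1: ready={A,C} → run C
t=2: ready={A,E} → run E
t=3: ready={A,E} → run E
t=4: ready={A,E,F} → run E
t=5: ready={A,E,F,G} → run G
t=6: ready={A,E,F,G,H} → run G
t=7: ready={A,E,F,G,H} → run G
t=8: ready={A,E,F,G,H} → run G
t=9: ready={A,E,F,G,H} → run G
t=10: ready={A,E,F,G,H} → run G
t=11: ready={A,E,F,H} → run H
t=12: ready={A,E,F,H} → run H
t=13: ready={A,E,F,H} → run H
t=14: ready={A,E,F,H} → run H
t=15: ready={A,E,F,H} → run H
t=16: ready={A,E,F,H} → run H
t=17: ready={A,E,F,H} → run H
t=18: ready={A,E,F} → run E
t=19: ready={A,E,F} → run E
t=20: ready={A,F} → run A
t=21: ready={A,F} → run A
t=22: ready={F} → run F
t=23: ready={F} → run F
t=24: (idle)
t=25: (idle)
t=26: (idle)
t=27: (idle)
t=28: (idle)
t=29: (idle)

running at tick 20 = A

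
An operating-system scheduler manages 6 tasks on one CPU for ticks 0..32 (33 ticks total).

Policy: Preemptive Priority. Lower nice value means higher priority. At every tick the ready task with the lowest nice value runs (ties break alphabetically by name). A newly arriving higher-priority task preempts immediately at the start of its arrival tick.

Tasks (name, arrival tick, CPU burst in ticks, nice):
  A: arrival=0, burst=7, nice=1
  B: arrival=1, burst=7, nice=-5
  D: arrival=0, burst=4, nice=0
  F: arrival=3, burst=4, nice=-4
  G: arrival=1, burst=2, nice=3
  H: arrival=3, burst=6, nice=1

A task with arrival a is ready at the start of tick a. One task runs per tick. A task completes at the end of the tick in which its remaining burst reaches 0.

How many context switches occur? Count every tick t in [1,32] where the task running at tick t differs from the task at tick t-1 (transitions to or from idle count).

context switches = 7

t=0: ready={A,D} → run D
t=1: ready={A,B,D,G} → run B
t=2: ready={A,B,D,G} → run B
t=3: ready={A,B,D,F,G,H} → run B
t=4: ready={A,B,D,F,G,H} → run B
t=5: ready={A,B,D,F,G,H} → run B
t=6: ready={A,B,D,F,G,H} → run B
t=7: ready={A,B,D,F,G,H} → run B
t=8: ready={A,D,F,G,H} → run F
t=9: ready={A,D,F,G,H} → run F
t=10: ready={A,D,F,G,H} → run F
t=11: ready={A,D,F,G,H} → run F
t=12: ready={A,D,G,H} → run D
t=13: ready={A,D,G,H} → run D
t=14: ready={A,D,G,H} → run D
t=15: ready={A,G,H} → run A
t=16: ready={A,G,H} → run A
t=17: ready={A,G,H} → run A
t=18: ready={A,G,H} → run A
t=19: ready={A,G,H} → run A
t=20: ready={A,G,H} → run A
t=21: ready={A,G,H} → run A
t=22: ready={G,H} → run H
t=23: ready={G,H} → run H
t=24: ready={G,H} → run H
t=25: ready={G,H} → run H
t=26: ready={G,H} → run H
t=27: ready={G,H} → run H
t=28: ready={G} → run G
t=29: ready={G} → run G
t=30: (idle)
t=31: (idle)
t=32: (idle)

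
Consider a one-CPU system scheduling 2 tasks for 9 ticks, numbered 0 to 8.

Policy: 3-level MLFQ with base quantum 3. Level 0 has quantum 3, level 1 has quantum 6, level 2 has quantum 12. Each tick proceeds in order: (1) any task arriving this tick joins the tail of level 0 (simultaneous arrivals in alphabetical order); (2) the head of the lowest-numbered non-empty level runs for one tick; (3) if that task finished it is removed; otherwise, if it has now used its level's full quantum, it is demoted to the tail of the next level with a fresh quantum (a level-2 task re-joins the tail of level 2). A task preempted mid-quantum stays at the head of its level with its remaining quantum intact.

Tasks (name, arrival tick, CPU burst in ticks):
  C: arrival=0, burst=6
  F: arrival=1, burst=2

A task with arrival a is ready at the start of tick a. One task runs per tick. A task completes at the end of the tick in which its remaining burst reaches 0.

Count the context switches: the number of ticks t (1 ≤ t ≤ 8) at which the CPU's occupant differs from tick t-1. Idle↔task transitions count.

context switches = 3

t=0: L0/L1/L2 = C/-/- → run C
t=1: L0/L1/L2 = CF/-/- → run C
t=2: L0/L1/L2 = CF/-/- → run C
t=3: L0/L1/L2 = F/C/- → run F
t=4: L0/L1/L2 = F/C/- → run F
t=5: L0/L1/L2 = -/C/- → run C
t=6: L0/L1/L2 = -/C/- → run C
t=7: L0/L1/L2 = -/C/- → run C
t=8: (idle)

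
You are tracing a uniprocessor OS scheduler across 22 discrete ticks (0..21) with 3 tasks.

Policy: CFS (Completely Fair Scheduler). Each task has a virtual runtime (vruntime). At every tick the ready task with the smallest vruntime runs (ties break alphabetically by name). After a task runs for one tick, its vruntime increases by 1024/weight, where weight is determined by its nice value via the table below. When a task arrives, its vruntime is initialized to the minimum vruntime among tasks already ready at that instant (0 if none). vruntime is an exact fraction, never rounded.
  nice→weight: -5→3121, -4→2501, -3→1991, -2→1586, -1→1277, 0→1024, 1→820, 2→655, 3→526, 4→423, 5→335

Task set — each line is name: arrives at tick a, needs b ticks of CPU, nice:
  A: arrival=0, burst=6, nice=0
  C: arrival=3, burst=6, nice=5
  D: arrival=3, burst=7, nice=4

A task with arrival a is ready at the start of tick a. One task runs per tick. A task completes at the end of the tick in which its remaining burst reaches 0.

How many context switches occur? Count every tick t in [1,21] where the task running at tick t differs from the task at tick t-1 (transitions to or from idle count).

context switches = 14

t=0: vr[A=0] → run A
t=1: vr[A=1] → run A
t=2: vr[A=2] → run A
t=3: vr[A=3 C=3 D=3] → run A
t=4: vr[A=4 C=3 D=3] → run C
t=5: vr[A=4 C=2029/335 D=3] → run D
t=6: vr[A=4 C=2029/335 D=2293/423] → run A
t=7: vr[A=5 C=2029/335 D=2293/423] → run A
t=8: vr[C=2029/335 D=2293/423] → run D
t=9: vr[C=2029/335 D=3317/423] → run C
t=10: vr[C=3053/335 D=3317/423] → run D
t=11: vr[C=3053/335 D=1447/141] → run C
t=12: vr[C=4077/335 D=1447/141] → run D
t=13: vr[C=4077/335 D=5365/423] → run C
t=14: vr[C=5101/335 D=5365/423] → run D
t=15: vr[C=5101/335 D=6389/423] → run D
t=16: vr[C=5101/335 D=2471/141] → run C
t=17: vr[C=1225/67 D=2471/141] → run D
t=18: vr[C=1225/67] → run C
t=19: (idle)
t=20: (idle)
t=21: (idle)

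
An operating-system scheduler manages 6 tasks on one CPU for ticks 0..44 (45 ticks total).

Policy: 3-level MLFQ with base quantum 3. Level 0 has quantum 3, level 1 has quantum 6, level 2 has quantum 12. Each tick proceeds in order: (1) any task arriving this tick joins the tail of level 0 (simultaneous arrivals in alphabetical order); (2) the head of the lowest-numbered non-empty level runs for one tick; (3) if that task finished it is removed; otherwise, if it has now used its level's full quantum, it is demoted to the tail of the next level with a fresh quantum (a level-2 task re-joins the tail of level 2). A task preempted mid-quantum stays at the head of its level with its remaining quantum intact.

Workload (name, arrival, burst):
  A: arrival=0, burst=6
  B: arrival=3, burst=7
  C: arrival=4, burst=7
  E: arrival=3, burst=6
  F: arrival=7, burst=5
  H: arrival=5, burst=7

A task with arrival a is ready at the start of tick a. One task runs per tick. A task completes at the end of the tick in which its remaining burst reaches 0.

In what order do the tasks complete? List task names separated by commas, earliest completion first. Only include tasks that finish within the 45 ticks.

completion order = A, B, E, C, H, F

t=0: L0/L1/L2 = A/-/- → run A
t=1: L0/L1/L2 = A/-/- → run A
t=2: L0/L1/L2 = A/-/- → run A
t=3: L0/L1/L2 = BE/A/- → run B
t=4: L0/L1/L2 = BEC/A/- → run B
t=5: L0/L1/L2 = BECH/A/- → run B
t=6: L0/L1/L2 = ECH/AB/- → run E
t=7: L0/L1/L2 = ECHF/AB/- → run E
t=8: L0/L1/L2 = ECHF/AB/- → run E
t=9: L0/L1/L2 = CHF/ABE/- → run C
t=10: L0/L1/L2 = CHF/ABE/- → run C
t=11: L0/L1/L2 = CHF/ABE/- → run C
t=12: L0/L1/L2 = HF/ABEC/- → run H
t=13: L0/L1/L2 = HF/ABEC/- → run H
t=14: L0/L1/L2 = HF/ABEC/- → run H
t=15: L0/L1/L2 = F/ABECH/- → run F
t=16: L0/L1/L2 = F/ABECH/- → run F
t=17: L0/L1/L2 = F/ABECH/- → run F
t=18: L0/L1/L2 = -/ABECHF/- → run A
t=19: L0/L1/L2 = -/ABECHF/- → run A
t=20: L0/L1/L2 = -/ABECHF/- → run A
t=21: L0/L1/L2 = -/BECHF/- → run B
t=22: L0/L1/L2 = -/BECHF/- → run B
t=23: L0/L1/L2 = -/BECHF/- → run B
t=24: L0/L1/L2 = -/BECHF/- → run B
t=25: L0/L1/L2 = -/ECHF/- → run E
t=26: L0/L1/L2 = -/ECHF/- → run E
t=27: L0/L1/L2 = -/ECHF/- → run E
t=28: L0/L1/L2 = -/CHF/- → run C
t=29: L0/L1/L2 = -/CHF/- → run C
t=30: L0/L1/L2 = -/CHF/- → run C
t=31: L0/L1/L2 = -/CHF/- → run C
t=32: L0/L1/L2 = -/HF/- → run H
t=33: L0/L1/L2 = -/HF/- → run H
t=34: L0/L1/L2 = -/HF/- → run H
t=35: L0/L1/L2 = -/HF/- → run H
t=36: L0/L1/L2 = -/F/- → run F
t=37: L0/L1/L2 = -/F/- → run F
t=38: (idle)
t=39: (idle)
t=40: (idle)
t=41: (idle)
t=42: (idle)
t=43: (idle)
t=44: (idle)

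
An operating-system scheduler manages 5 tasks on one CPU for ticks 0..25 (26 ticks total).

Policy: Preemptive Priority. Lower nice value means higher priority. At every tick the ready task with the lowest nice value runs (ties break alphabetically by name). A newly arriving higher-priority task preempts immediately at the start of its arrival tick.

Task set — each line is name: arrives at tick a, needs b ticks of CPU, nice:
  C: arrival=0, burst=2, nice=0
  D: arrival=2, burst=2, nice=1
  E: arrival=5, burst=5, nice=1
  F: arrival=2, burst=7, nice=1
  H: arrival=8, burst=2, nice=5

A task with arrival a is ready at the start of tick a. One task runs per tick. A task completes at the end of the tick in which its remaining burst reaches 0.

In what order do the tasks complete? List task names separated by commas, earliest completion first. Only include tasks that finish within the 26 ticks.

completion order = C, D, E, F, H

t=0: ready={C} → run C
t=1: ready={C} → run C
t=2: ready={D,F} → run D
t=3: ready={D,F} → run D
t=4: ready={F} → run F
t=5: ready={E,F} → run E
t=6: ready={E,F} → run E
t=7: ready={E,F} → run E
t=8: ready={E,F,H} → run E
t=9: ready={E,F,H} → run E
t=10: ready={F,H} → run F
t=11: ready={F,H} → run F
t=12: ready={F,H} → run F
t=13: ready={F,H} → run F
t=14: ready={F,H} → run F
t=15: ready={F,H} → run F
t=16: ready={H} → run H
t=17: ready={H} → run H
t=18: (idle)
t=19: (idle)
t=20: (idle)
t=21: (idle)
t=22: (idle)
t=23: (idle)
t=24: (idle)
t=25: (idle)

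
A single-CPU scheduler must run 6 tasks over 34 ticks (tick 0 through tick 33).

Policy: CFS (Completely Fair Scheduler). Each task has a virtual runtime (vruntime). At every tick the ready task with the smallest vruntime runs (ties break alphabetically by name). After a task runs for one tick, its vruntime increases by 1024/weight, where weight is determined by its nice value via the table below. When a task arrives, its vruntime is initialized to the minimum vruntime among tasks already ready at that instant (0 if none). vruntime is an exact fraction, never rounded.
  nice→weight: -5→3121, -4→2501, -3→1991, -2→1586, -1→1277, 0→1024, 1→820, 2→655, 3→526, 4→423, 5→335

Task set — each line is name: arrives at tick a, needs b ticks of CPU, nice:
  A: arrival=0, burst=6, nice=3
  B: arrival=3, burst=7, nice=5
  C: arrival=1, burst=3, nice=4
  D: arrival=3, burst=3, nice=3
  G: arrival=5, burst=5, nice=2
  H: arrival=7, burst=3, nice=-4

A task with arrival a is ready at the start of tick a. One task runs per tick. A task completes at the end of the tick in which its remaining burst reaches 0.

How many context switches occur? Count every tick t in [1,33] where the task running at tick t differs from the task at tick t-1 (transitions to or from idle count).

t=0: vr[A=0] → run A
t=1: vr[A=512/263 C=512/263] → run A
t=2: vr[A=1024/263 C=512/263] → run C
t=3: vr[A=1024/263 B=1024/263 C=485888/111249 D=1024/263] → run A
t=4: vr[A=1536/263 B=1024/263 C=485888/111249 D=1024/263] → run B
t=5: vr[A=1536/263 B=612352/88105 C=485888/111249 D=1024/263 G=1024/263] → run D
t=6: vr[A=1536/263 B=612352/88105 C=485888/111249 D=1536/263 G=1024/263] → run G
t=7: vr[A=1536/263 B=612352/88105 C=485888/111249 D=1536/263 G=940032/172265 H=485888/111249] → run C
t=8: vr[A=1536/263 B=612352/88105 C=755200/111249 D=1536/263 G=940032/172265 H=485888/111249] → run H
t=9: vr[A=1536/263 B=612352/88105 C=755200/111249 D=1536/263 G=940032/172265 H=1329124864/278233749] → run H
t=10: vr[A=1536/263 B=612352/88105 C=755200/111249 D=1536/263 G=940032/172265 H=1443043840/278233749] → run H
t=11: vr[A=1536/263 B=612352/88105 C=755200/111249 D=1536/263 G=940032/172265] → run G
t=12: vr[A=1536/263 B=612352/88105 C=755200/111249 D=1536/263 G=1209344/172265] → run A
t=13: vr[A=2048/263 B=612352/88105 C=755200/111249 D=1536/263 G=1209344/172265] → run D
t=14: vr[A=2048/263 B=612352/88105 C=755200/111249 D=2048/263 G=1209344/172265] → run C
t=15: vr[A=2048/263 B=612352/88105 D=2048/263 G=1209344/172265] → run B
t=16: vr[A=2048/263 B=881664/88105 D=2048/263 G=1209344/172265] → run G
t=17: vr[A=2048/263 B=881664/88105 D=2048/263 G=1478656/172265] → run A
t=18: vr[A=2560/263 B=881664/88105 D=2048/263 G=1478656/172265] → run D
t=19: vr[A=2560/263 B=881664/88105 G=1478656/172265] → run G
t=20: vr[A=2560/263 B=881664/88105 G=1747968/172265] → run A
t=21: vr[B=881664/88105 G=1747968/172265] → run B
t=22: vr[B=1150976/88105 G=1747968/172265] → run G
t=23: vr[B=1150976/88105] → run B
t=24: vr[B=1420288/88105] → run B
t=25: vr[B=337920/17621] → run B
t=26: vr[B=1958912/88105] → run B
t=27: (idle)
t=28: (idle)
t=29: (idle)
t=30: (idle)
t=31: (idle)
t=32: (idle)
t=33: (idle)

context switches = 21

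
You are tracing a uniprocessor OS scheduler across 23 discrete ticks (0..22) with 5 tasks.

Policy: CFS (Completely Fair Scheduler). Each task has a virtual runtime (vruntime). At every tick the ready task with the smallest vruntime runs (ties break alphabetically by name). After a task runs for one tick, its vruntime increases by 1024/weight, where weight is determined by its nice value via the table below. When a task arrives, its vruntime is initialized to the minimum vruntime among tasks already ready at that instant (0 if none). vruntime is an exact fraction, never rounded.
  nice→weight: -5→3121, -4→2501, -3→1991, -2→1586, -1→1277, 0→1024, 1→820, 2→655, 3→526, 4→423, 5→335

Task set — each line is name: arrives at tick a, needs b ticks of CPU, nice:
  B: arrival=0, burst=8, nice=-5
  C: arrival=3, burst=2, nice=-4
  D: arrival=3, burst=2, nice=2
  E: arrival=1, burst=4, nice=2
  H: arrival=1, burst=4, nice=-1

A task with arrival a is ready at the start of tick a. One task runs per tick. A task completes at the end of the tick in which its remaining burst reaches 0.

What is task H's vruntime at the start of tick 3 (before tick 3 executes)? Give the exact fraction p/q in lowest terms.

vruntime(H, start of tick 3) = 1024/3121

t=0: vr[B=0] → run B
t=1: vr[B=1024/3121 E=1024/3121 H=1024/3121] → run B
t=2: vr[B=2048/3121 E=1024/3121 H=1024/3121] → run E
t=3: vr[B=2048/3121 C=1024/3121 D=1024/3121 E=3866624/2044255 H=1024/3121] → run C
t=4: vr[B=2048/3121 C=5756928/7805621 D=1024/3121 E=3866624/2044255 H=1024/3121] → run D
t=5: vr[B=2048/3121 C=5756928/7805621 D=3866624/2044255 E=3866624/2044255 H=1024/3121] → run H
t=6: vr[B=2048/3121 C=5756928/7805621 D=3866624/2044255 E=3866624/2044255 H=4503552/3985517] → run B
t=7: vr[B=3072/3121 C=5756928/7805621 D=3866624/2044255 E=3866624/2044255 H=4503552/3985517] → run C
t=8: vr[B=3072/3121 D=3866624/2044255 E=3866624/2044255 H=4503552/3985517] → run B
t=9: vr[B=4096/3121 D=3866624/2044255 E=3866624/2044255 H=4503552/3985517] → run H
t=10: vr[B=4096/3121 D=3866624/2044255 E=3866624/2044255 H=7699456/3985517] → run B
t=11: vr[B=5120/3121 D=3866624/2044255 E=3866624/2044255 H=7699456/3985517] → run B
t=12: vr[B=6144/3121 D=3866624/2044255 E=3866624/2044255 H=7699456/3985517] → run D
t=13: vr[B=6144/3121 E=3866624/2044255 H=7699456/3985517] → run E
t=14: vr[B=6144/3121 E=7062528/2044255 H=7699456/3985517] → run H
t=15: vr[B=6144/3121 E=7062528/2044255 H=10895360/3985517] → run B
t=16: vr[B=7168/3121 E=7062528/2044255 H=10895360/3985517] → run B
t=17: vr[E=7062528/2044255 H=10895360/3985517] → run H
t=18: vr[E=7062528/2044255] → run E
t=19: vr[E=10258432/2044255] → run E
t=20: (idle)
t=21: (idle)
t=22: (idle)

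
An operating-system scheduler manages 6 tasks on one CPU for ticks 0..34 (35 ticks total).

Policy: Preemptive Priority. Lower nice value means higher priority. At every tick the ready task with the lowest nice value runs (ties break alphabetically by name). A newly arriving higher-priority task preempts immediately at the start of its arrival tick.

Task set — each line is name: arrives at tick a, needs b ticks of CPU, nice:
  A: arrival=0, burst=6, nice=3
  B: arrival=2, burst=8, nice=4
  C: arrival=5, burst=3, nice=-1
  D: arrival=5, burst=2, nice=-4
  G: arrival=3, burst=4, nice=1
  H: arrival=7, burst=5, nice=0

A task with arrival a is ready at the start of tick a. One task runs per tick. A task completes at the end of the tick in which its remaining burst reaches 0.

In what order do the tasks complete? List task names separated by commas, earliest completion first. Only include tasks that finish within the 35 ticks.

completion order = D, C, H, G, A, B

t=0: ready={A} → run A
t=1: ready={A} → run A
t=2: ready={A,B} → run A
t=3: ready={A,B,G} → run G
t=4: ready={A,B,G} → run G
t=5: ready={A,B,C,D,G} → run D
t=6: ready={A,B,C,D,G} → run D
t=7: ready={A,B,C,G,H} → run C
t=8: ready={A,B,C,G,H} → run C
t=9: ready={A,B,C,G,H} → run C
t=10: ready={A,B,G,H} → run H
t=11: ready={A,B,G,H} → run H
t=12: ready={A,B,G,H} → run H
t=13: ready={A,B,G,H} → run H
t=14: ready={A,B,G,H} → run H
t=15: ready={A,B,G} → run G
t=16: ready={A,B,G} → run G
t=17: ready={A,B} → run A
t=18: ready={A,B} → run A
t=19: ready={A,B} → run A
t=20: ready={B} → run B
t=21: ready={B} → run B
t=22: ready={B} → run B
t=23: ready={B} → run B
t=24: ready={B} → run B
t=25: ready={B} → run B
t=26: ready={B} → run B
t=27: ready={B} → run B
t=28: (idle)
t=29: (idle)
t=30: (idle)
t=31: (idle)
t=32: (idle)
t=33: (idle)
t=34: (idle)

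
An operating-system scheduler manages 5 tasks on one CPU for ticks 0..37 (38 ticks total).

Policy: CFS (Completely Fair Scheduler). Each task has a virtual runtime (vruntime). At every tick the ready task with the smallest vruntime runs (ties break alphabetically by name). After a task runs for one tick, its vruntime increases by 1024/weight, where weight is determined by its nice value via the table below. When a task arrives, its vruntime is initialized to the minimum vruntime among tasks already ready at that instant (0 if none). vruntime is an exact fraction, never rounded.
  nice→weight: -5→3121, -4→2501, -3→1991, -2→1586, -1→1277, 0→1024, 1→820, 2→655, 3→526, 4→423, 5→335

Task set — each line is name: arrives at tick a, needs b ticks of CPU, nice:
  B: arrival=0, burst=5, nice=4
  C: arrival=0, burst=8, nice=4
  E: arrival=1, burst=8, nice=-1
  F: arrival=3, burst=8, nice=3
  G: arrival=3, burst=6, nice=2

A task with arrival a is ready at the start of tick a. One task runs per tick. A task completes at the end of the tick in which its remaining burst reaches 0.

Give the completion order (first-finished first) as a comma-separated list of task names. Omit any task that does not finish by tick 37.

t=0: vr[B=0 C=0] → run B
t=1: vr[B=1024/423 C=0 E=0] → run C
t=2: vr[B=1024/423 C=1024/423 E=0] → run E
t=3: vr[B=1024/423 C=1024/423 E=1024/1277 F=1024/1277 G=1024/1277] → run E
t=4: vr[B=1024/423 C=1024/423 E=2048/1277 F=1024/1277 G=1024/1277] → run F
t=5: vr[B=1024/423 C=1024/423 E=2048/1277 F=923136/335851 G=1024/1277] → run G
t=6: vr[B=1024/423 C=1024/423 E=2048/1277 F=923136/335851 G=1978368/836435] → run E
t=7: vr[B=1024/423 C=1024/423 E=3072/1277 F=923136/335851 G=1978368/836435] → run G
t=8: vr[B=1024/423 C=1024/423 E=3072/1277 F=923136/335851 G=3286016/836435] → run E
t=9: vr[B=1024/423 C=1024/423 E=4096/1277 F=923136/335851 G=3286016/836435] → run B
t=10: vr[B=2048/423 C=1024/423 E=4096/1277 F=923136/335851 G=3286016/836435] → run C
t=11: vr[B=2048/423 C=2048/423 E=4096/1277 F=923136/335851 G=3286016/836435] → run F
t=12: vr[B=2048/423 C=2048/423 E=4096/1277 F=1576960/335851 G=3286016/836435] → run E
t=13: vr[B=2048/423 C=2048/423 E=5120/1277 F=1576960/335851 G=3286016/836435] → run G
t=14: vr[B=2048/423 C=2048/423 E=5120/1277 F=1576960/335851 G=4593664/836435] → run E
t=15: vr[B=2048/423 C=2048/423 E=6144/1277 F=1576960/335851 G=4593664/836435] → run F
t=16: vr[B=2048/423 C=2048/423 E=6144/1277 F=2230784/335851 G=4593664/836435] → run E
t=17: vr[B=2048/423 C=2048/423 E=7168/1277 F=2230784/335851 G=4593664/836435] → run B
t=18: vr[B=1024/141 C=2048/423 E=7168/1277 F=2230784/335851 G=4593664/836435] → run C
t=19: vr[B=1024/141 C=1024/141 E=7168/1277 F=2230784/335851 G=4593664/836435] → run G
t=20: vr[B=1024/141 C=1024/141 E=7168/1277 F=2230784/335851 G=5901312/836435] → run E
t=21: vr[B=1024/141 C=1024/141 F=2230784/335851 G=5901312/836435] → run F
t=22: vr[B=1024/141 C=1024/141 F=2884608/335851 G=5901312/836435] → run G
t=23: vr[B=1024/141 C=1024/141 F=2884608/335851 G=1441792/167287] → run B
t=24: vr[B=4096/423 C=1024/141 F=2884608/335851 G=1441792/167287] → run C
t=25: vr[B=4096/423 C=4096/423 F=2884608/335851 G=1441792/167287] → run F
t=26: vr[B=4096/423 C=4096/423 F=3538432/335851 G=1441792/167287] → run G
t=27: vr[B=4096/423 C=4096/423 F=3538432/335851] → run B
t=28: vr[C=4096/423 F=3538432/335851] → run C
t=29: vr[C=5120/423 F=3538432/335851] → run F
t=30: vr[C=5120/423 F=4192256/335851] → run C
t=31: vr[C=2048/141 F=4192256/335851] → run F
t=32: vr[C=2048/141 F=4846080/335851] → run F
t=33: vr[C=2048/141] → run C
t=34: vr[C=7168/423] → run C
t=35: (idle)
t=36: (idle)
t=37: (idle)

completion order = E, G, B, F, C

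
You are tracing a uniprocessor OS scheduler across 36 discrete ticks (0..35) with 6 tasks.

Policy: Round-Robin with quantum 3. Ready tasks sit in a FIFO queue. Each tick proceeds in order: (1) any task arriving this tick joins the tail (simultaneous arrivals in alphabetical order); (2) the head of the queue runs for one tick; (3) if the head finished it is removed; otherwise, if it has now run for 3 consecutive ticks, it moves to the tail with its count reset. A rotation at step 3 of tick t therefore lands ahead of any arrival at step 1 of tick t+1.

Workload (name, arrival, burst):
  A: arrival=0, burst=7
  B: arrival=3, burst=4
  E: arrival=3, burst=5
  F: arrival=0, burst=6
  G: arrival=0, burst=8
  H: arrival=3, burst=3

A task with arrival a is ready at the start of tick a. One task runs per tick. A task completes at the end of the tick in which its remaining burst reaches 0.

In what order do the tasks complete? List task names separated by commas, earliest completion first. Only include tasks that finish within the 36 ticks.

t=0: queue=[A,F,G] q_used=0 → run A
t=1: queue=[A,F,G] q_used=1 → run A
t=2: queue=[A,F,G] q_used=2 → run A
t=3: queue=[F,G,A,B,E,H] q_used=0 → run F
t=4: queue=[F,G,A,B,E,H] q_used=1 → run F
t=5: queue=[F,G,A,B,E,H] q_used=2 → run F
t=6: queue=[G,A,B,E,H,F] q_used=0 → run G
t=7: queue=[G,A,B,E,H,F] q_used=1 → run G
t=8: queue=[G,A,B,E,H,F] q_used=2 → run G
t=9: queue=[A,B,E,H,F,G] q_used=0 → run A
t=10: queue=[A,B,E,H,F,G] q_used=1 → run A
t=11: queue=[A,B,E,H,F,G] q_used=2 → run A
t=12: queue=[B,E,H,F,G,A] q_used=0 → run B
t=13: queue=[B,E,H,F,G,A] q_used=1 → run B
t=14: queue=[B,E,H,F,G,A] q_used=2 → run B
t=15: queue=[E,H,F,G,A,B] q_used=0 → run E
t=16: queue=[E,H,F,G,A,B] q_used=1 → run E
t=17: queue=[E,H,F,G,A,B] q_used=2 → run E
t=18: queue=[H,F,G,A,B,E] q_used=0 → run H
t=19: queue=[H,F,G,A,B,E] q_used=1 → run H
t=20: queue=[H,F,G,A,B,E] q_used=2 → run H
t=21: queue=[F,G,A,B,E] q_used=0 → run F
t=22: queue=[F,G,A,B,E] q_used=1 → run F
t=23: queue=[F,G,A,B,E] q_used=2 → run F
t=24: queue=[G,A,B,E] q_used=0 → run G
t=25: queue=[G,A,B,E] q_used=1 → run G
t=26: queue=[G,A,B,E] q_used=2 → run G
t=27: queue=[A,B,E,G] q_used=0 → run A
t=28: queue=[B,E,G] q_used=0 → run B
t=29: queue=[E,G] q_used=0 → run E
t=30: queue=[E,G] q_used=1 → run E
t=31: queue=[G] q_used=0 → run G
t=32: queue=[G] q_used=1 → run G
t=33: (idle)
t=34: (idle)
t=35: (idle)

completion order = H, F, A, B, E, G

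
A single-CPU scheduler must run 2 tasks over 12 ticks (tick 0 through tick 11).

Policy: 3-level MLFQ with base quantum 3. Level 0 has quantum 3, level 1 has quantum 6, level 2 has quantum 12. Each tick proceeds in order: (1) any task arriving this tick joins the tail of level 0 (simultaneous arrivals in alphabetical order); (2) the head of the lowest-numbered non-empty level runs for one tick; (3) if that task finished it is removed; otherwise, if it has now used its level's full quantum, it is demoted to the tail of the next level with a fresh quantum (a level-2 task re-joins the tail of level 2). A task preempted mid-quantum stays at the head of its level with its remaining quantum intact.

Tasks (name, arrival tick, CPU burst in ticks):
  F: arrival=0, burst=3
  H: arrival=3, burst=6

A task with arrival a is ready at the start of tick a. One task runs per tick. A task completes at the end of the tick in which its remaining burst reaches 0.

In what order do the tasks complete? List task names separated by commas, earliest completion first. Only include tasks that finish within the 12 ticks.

t=0: L0/L1/L2 = F/-/- → run F
t=1: L0/L1/L2 = F/-/- → run F
t=2: L0/L1/L2 = F/-/- → run F
t=3: L0/L1/L2 = H/-/- → run H
t=4: L0/L1/L2 = H/-/- → run H
t=5: L0/L1/L2 = H/-/- → run H
t=6: L0/L1/L2 = -/H/- → run H
t=7: L0/L1/L2 = -/H/- → run H
t=8: L0/L1/L2 = -/H/- → run H
t=9: (idle)
t=10: (idle)
t=11: (idle)

completion order = F, H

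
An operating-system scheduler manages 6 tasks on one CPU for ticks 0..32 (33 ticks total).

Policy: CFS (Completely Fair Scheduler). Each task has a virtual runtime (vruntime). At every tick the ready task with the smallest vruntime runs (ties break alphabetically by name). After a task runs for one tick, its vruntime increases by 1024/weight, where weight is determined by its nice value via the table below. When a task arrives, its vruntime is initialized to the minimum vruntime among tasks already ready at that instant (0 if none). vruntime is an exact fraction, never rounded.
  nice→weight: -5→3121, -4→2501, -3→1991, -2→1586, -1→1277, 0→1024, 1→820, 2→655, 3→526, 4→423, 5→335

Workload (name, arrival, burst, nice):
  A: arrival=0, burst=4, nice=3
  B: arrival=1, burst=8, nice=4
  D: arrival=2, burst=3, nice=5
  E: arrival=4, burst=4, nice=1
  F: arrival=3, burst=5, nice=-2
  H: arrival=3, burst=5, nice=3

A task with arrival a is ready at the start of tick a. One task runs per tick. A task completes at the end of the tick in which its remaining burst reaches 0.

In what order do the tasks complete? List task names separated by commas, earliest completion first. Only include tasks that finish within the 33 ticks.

completion order = F, E, A, D, H, B

t=0: vr[A=0] → run A
t=1: vr[A=512/263 B=512/263] → run A
t=2: vr[A=1024/263 B=512/263 D=512/263] → run B
t=3: vr[A=1024/263 B=485888/111249 D=512/263 F=512/263 H=512/263] → run D
t=4: vr[A=1024/263 B=485888/111249 D=440832/88105 E=512/263 F=512/263 H=512/263] → run E
t=5: vr[A=1024/263 B=485888/111249 D=440832/88105 E=172288/53915 F=512/263 H=512/263] → run F
t=6: vr[A=1024/263 B=485888/111249 D=440832/88105 E=172288/53915 F=540672/208559 H=512/263] → run H
t=7: vr[A=1024/263 B=485888/111249 D=440832/88105 E=172288/53915 F=540672/208559 H=1024/263] → run F
t=8: vr[A=1024/263 B=485888/111249 D=440832/88105 E=172288/53915 F=675328/208559 H=1024/263] → run E
t=9: vr[A=1024/263 B=485888/111249 D=440832/88105 E=239616/53915 F=675328/208559 H=1024/263] → run F
t=10: vr[A=1024/263 B=485888/111249 D=440832/88105 E=239616/53915 F=809984/208559 H=1024/263] → run F
t=11: vr[A=1024/263 B=485888/111249 D=440832/88105 E=239616/53915 F=944640/208559 H=1024/263] → run A
t=12: vr[A=1536/263 B=485888/111249 D=440832/88105 E=239616/53915 F=944640/208559 H=1024/263] → run H
t=13: vr[A=1536/263 B=485888/111249 D=440832/88105 E=239616/53915 F=944640/208559 H=1536/263] → run B
t=14: vr[A=1536/263 B=755200/111249 D=440832/88105 E=239616/53915 F=944640/208559 H=1536/263] → run E
t=15: vr[A=1536/263 B=755200/111249 D=440832/88105 E=306944/53915 F=944640/208559 H=1536/263] → run F
t=16: vr[A=1536/263 B=755200/111249 D=440832/88105 E=306944/53915 H=1536/263] → run D
t=17: vr[A=1536/263 B=755200/111249 D=710144/88105 E=306944/53915 H=1536/263] → run E
t=18: vr[A=1536/263 B=755200/111249 D=710144/88105 H=1536/263] → run A
t=19: vr[B=755200/111249 D=710144/88105 H=1536/263] → run H
t=20: vr[B=755200/111249 D=710144/88105 H=2048/263] → run B
t=21: vr[B=341504/37083 D=710144/88105 H=2048/263] → run H
t=22: vr[B=341504/37083 D=710144/88105 H=2560/263] → run D
t=23: vr[B=341504/37083 H=2560/263] → run B
t=24: vr[B=1293824/111249 H=2560/263] → run H
t=25: vr[B=1293824/111249] → run B
t=26: vr[B=1563136/111249] → run B
t=27: vr[B=610816/37083] → run B
t=28: vr[B=2101760/111249] → run B
t=29: (idle)
t=30: (idle)
t=31: (idle)
t=32: (idle)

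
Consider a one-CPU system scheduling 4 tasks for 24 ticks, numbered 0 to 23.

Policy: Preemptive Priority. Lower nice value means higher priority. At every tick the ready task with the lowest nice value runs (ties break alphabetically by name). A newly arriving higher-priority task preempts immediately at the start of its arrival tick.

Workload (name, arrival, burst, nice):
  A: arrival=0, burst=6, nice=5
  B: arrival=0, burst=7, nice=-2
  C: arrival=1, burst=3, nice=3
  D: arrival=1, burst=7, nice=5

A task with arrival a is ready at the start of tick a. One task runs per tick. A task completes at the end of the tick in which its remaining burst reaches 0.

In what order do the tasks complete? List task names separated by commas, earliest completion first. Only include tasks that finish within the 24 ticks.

completion order = B, C, A, D

t=0: ready={A,B} → run B
t=1: ready={A,B,C,D} → run B
t=2: ready={A,B,C,D} → run B
t=3: ready={A,B,C,D} → run B
t=4: ready={A,B,C,D} → run B
t=5: ready={A,B,C,D} → run B
t=6: ready={A,B,C,D} → run B
t=7: ready={A,C,D} → run C
t=8: ready={A,C,D} → run C
t=9: ready={A,C,D} → run C
t=10: ready={A,D} → run A
t=11: ready={A,D} → run A
t=12: ready={A,D} → run A
t=13: ready={A,D} → run A
t=14: ready={A,D} → run A
t=15: ready={A,D} → run A
t=16: ready={D} → run D
t=17: ready={D} → run D
t=18: ready={D} → run D
t=19: ready={D} → run D
t=20: ready={D} → run D
t=21: ready={D} → run D
t=22: ready={D} → run D
t=23: (idle)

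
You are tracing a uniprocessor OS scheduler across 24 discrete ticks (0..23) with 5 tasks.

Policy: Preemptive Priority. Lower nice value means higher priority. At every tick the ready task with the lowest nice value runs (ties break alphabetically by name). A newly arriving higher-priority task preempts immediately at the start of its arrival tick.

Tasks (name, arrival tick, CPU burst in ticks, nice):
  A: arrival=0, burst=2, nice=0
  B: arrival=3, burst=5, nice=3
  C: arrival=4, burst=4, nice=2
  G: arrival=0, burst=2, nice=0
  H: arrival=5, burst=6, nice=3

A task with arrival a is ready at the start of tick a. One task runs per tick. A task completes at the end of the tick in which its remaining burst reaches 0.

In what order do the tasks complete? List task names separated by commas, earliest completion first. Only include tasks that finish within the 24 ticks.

completion order = A, G, C, B, H

t=0: ready={A,G} → run A
t=1: ready={A,G} → run A
t=2: ready={G} → run G
t=3: ready={B,G} → run G
t=4: ready={B,C} → run C
t=5: ready={B,C,H} → run C
t=6: ready={B,C,H} → run C
t=7: ready={B,C,H} → run C
t=8: ready={B,H} → run B
t=9: ready={B,H} → run B
t=10: ready={B,H} → run B
t=11: ready={B,H} → run B
t=12: ready={B,H} → run B
t=13: ready={H} → run H
t=14: ready={H} → run H
t=15: ready={H} → run H
t=16: ready={H} → run H
t=17: ready={H} → run H
t=18: ready={H} → run H
t=19: (idle)
t=20: (idle)
t=21: (idle)
t=22: (idle)
t=23: (idle)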